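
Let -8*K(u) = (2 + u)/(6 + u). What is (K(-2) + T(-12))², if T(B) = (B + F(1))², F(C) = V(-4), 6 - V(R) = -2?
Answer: 256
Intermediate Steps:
V(R) = 8 (V(R) = 6 - 1*(-2) = 6 + 2 = 8)
F(C) = 8
K(u) = -(2 + u)/(8*(6 + u))
T(B) = (8 + B)² (T(B) = (B + 8)² = (8 + B)²)
(K(-2) + T(-12))² = ((-2 - 1*(-2))/(8*(6 - 2)) + (8 - 12)²)² = ((⅛)*(-2 + 2)/4 + (-4)²)² = ((⅛)*(¼)*0 + 16)² = (0 + 16)² = 16² = 256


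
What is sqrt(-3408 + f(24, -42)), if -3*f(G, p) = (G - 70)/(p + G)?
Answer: I*sqrt(276117)/9 ≈ 58.385*I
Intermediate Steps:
f(G, p) = -(-70 + G)/(3*(G + p)) (f(G, p) = -(G - 70)/(3*(p + G)) = -(-70 + G)/(3*(G + p)))
sqrt(-3408 + f(24, -42)) = sqrt(-3408 + (70 - 1*24)/(3*(24 - 42))) = sqrt(-3408 + (1/3)*(70 - 24)/(-18)) = sqrt(-3408 + (1/3)*(-1/18)*46) = sqrt(-3408 - 23/27) = sqrt(-92039/27) = I*sqrt(276117)/9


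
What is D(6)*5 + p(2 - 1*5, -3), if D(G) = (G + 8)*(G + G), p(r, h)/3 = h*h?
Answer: 867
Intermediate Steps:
p(r, h) = 3*h² (p(r, h) = 3*(h*h) = 3*h²)
D(G) = 2*G*(8 + G) (D(G) = (8 + G)*(2*G) = 2*G*(8 + G))
D(6)*5 + p(2 - 1*5, -3) = (2*6*(8 + 6))*5 + 3*(-3)² = (2*6*14)*5 + 3*9 = 168*5 + 27 = 840 + 27 = 867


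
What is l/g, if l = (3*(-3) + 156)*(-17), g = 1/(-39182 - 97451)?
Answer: 341445867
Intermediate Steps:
g = -1/136633 (g = 1/(-136633) = -1/136633 ≈ -7.3189e-6)
l = -2499 (l = (-9 + 156)*(-17) = 147*(-17) = -2499)
l/g = -2499/(-1/136633) = -2499*(-136633) = 341445867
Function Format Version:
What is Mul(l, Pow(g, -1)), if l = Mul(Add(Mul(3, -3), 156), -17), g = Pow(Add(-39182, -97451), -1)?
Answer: 341445867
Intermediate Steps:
g = Rational(-1, 136633) (g = Pow(-136633, -1) = Rational(-1, 136633) ≈ -7.3189e-6)
l = -2499 (l = Mul(Add(-9, 156), -17) = Mul(147, -17) = -2499)
Mul(l, Pow(g, -1)) = Mul(-2499, Pow(Rational(-1, 136633), -1)) = Mul(-2499, -136633) = 341445867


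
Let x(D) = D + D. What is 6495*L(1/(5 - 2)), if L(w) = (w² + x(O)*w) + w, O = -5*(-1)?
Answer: 73610/3 ≈ 24537.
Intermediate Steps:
O = 5
x(D) = 2*D
L(w) = w² + 11*w (L(w) = (w² + (2*5)*w) + w = (w² + 10*w) + w = w² + 11*w)
6495*L(1/(5 - 2)) = 6495*((11 + 1/(5 - 2))/(5 - 2)) = 6495*((11 + 1/3)/3) = 6495*((11 + ⅓)/3) = 6495*((⅓)*(34/3)) = 6495*(34/9) = 73610/3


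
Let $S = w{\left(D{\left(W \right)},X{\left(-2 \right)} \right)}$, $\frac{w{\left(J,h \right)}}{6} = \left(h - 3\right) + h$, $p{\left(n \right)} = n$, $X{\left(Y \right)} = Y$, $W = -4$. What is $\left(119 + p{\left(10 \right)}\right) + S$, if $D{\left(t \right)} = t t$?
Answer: $87$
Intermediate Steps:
$D{\left(t \right)} = t^{2}$
$w{\left(J,h \right)} = -18 + 12 h$ ($w{\left(J,h \right)} = 6 \left(\left(h - 3\right) + h\right) = 6 \left(\left(-3 + h\right) + h\right) = 6 \left(-3 + 2 h\right) = -18 + 12 h$)
$S = -42$ ($S = -18 + 12 \left(-2\right) = -18 - 24 = -42$)
$\left(119 + p{\left(10 \right)}\right) + S = \left(119 + 10\right) - 42 = 129 - 42 = 87$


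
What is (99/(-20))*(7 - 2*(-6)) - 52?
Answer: -2921/20 ≈ -146.05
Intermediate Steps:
(99/(-20))*(7 - 2*(-6)) - 52 = (99*(-1/20))*(7 + 12) - 52 = -99/20*19 - 52 = -1881/20 - 52 = -2921/20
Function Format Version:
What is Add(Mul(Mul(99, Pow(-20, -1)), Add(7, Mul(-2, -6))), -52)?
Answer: Rational(-2921, 20) ≈ -146.05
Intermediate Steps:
Add(Mul(Mul(99, Pow(-20, -1)), Add(7, Mul(-2, -6))), -52) = Add(Mul(Mul(99, Rational(-1, 20)), Add(7, 12)), -52) = Add(Mul(Rational(-99, 20), 19), -52) = Add(Rational(-1881, 20), -52) = Rational(-2921, 20)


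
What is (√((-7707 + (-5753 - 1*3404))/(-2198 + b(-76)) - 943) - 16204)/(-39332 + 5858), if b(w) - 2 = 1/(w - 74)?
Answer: 8102/16737 - I*√101486979959743/11026369074 ≈ 0.48408 - 0.00091363*I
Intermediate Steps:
b(w) = 2 + 1/(-74 + w) (b(w) = 2 + 1/(w - 74) = 2 + 1/(-74 + w))
(√((-7707 + (-5753 - 1*3404))/(-2198 + b(-76)) - 943) - 16204)/(-39332 + 5858) = (√((-7707 + (-5753 - 1*3404))/(-2198 + (-147 + 2*(-76))/(-74 - 76)) - 943) - 16204)/(-39332 + 5858) = (√((-7707 + (-5753 - 3404))/(-2198 + (-147 - 152)/(-150)) - 943) - 16204)/(-33474) = (√((-7707 - 9157)/(-2198 - 1/150*(-299)) - 943) - 16204)*(-1/33474) = (√(-16864/(-2198 + 299/150) - 943) - 16204)*(-1/33474) = (√(-16864/(-329401/150) - 943) - 16204)*(-1/33474) = (√(-16864*(-150/329401) - 943) - 16204)*(-1/33474) = (√(2529600/329401 - 943) - 16204)*(-1/33474) = (√(-308095543/329401) - 16204)*(-1/33474) = (I*√101486979959743/329401 - 16204)*(-1/33474) = (-16204 + I*√101486979959743/329401)*(-1/33474) = 8102/16737 - I*√101486979959743/11026369074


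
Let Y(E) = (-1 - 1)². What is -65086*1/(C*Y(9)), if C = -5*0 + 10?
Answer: -32543/20 ≈ -1627.2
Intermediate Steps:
Y(E) = 4 (Y(E) = (-2)² = 4)
C = 10 (C = 0 + 10 = 10)
-65086*1/(C*Y(9)) = -65086/(4*10) = -65086/40 = -65086*1/40 = -32543/20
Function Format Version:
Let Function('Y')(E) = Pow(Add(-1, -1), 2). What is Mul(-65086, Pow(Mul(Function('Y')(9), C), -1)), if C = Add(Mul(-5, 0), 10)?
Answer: Rational(-32543, 20) ≈ -1627.2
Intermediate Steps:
Function('Y')(E) = 4 (Function('Y')(E) = Pow(-2, 2) = 4)
C = 10 (C = Add(0, 10) = 10)
Mul(-65086, Pow(Mul(Function('Y')(9), C), -1)) = Mul(-65086, Pow(Mul(4, 10), -1)) = Mul(-65086, Pow(40, -1)) = Mul(-65086, Rational(1, 40)) = Rational(-32543, 20)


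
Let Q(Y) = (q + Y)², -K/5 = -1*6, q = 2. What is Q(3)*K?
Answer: 750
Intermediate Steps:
K = 30 (K = -(-5)*6 = -5*(-6) = 30)
Q(Y) = (2 + Y)²
Q(3)*K = (2 + 3)²*30 = 5²*30 = 25*30 = 750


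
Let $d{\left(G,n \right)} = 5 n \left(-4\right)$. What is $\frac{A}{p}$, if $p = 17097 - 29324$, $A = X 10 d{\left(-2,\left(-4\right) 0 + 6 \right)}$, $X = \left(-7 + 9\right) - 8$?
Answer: $- \frac{7200}{12227} \approx -0.58886$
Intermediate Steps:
$X = -6$ ($X = 2 - 8 = -6$)
$d{\left(G,n \right)} = - 20 n$
$A = 7200$ ($A = \left(-6\right) 10 \left(- 20 \left(\left(-4\right) 0 + 6\right)\right) = - 60 \left(- 20 \left(0 + 6\right)\right) = - 60 \left(\left(-20\right) 6\right) = \left(-60\right) \left(-120\right) = 7200$)
$p = -12227$
$\frac{A}{p} = \frac{7200}{-12227} = 7200 \left(- \frac{1}{12227}\right) = - \frac{7200}{12227}$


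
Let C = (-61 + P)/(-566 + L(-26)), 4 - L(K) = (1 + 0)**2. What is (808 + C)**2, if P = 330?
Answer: 206692983225/316969 ≈ 6.5209e+5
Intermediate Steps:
L(K) = 3 (L(K) = 4 - (1 + 0)**2 = 4 - 1*1**2 = 4 - 1*1 = 4 - 1 = 3)
C = -269/563 (C = (-61 + 330)/(-566 + 3) = 269/(-563) = 269*(-1/563) = -269/563 ≈ -0.47780)
(808 + C)**2 = (808 - 269/563)**2 = (454635/563)**2 = 206692983225/316969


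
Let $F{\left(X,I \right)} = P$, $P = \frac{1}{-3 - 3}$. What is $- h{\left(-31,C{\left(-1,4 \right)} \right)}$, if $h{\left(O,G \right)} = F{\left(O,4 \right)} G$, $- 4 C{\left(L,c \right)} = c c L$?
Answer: $\frac{2}{3} \approx 0.66667$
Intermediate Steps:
$P = - \frac{1}{6}$ ($P = \frac{1}{-6} = - \frac{1}{6} \approx -0.16667$)
$F{\left(X,I \right)} = - \frac{1}{6}$
$C{\left(L,c \right)} = - \frac{L c^{2}}{4}$ ($C{\left(L,c \right)} = - \frac{c c L}{4} = - \frac{c^{2} L}{4} = - \frac{L c^{2}}{4}$)
$h{\left(O,G \right)} = - \frac{G}{6}$
$- h{\left(-31,C{\left(-1,4 \right)} \right)} = - \frac{\left(-1\right) \left(\left(- \frac{1}{4}\right) \left(-1\right) 4^{2}\right)}{6} = - \frac{\left(-1\right) \left(\left(- \frac{1}{4}\right) \left(-1\right) 16\right)}{6} = - \frac{\left(-1\right) 4}{6} = \left(-1\right) \left(- \frac{2}{3}\right) = \frac{2}{3}$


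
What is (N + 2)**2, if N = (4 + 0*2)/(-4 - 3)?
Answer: 100/49 ≈ 2.0408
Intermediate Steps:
N = -4/7 (N = (4 + 0)/(-7) = 4*(-1/7) = -4/7 ≈ -0.57143)
(N + 2)**2 = (-4/7 + 2)**2 = (10/7)**2 = 100/49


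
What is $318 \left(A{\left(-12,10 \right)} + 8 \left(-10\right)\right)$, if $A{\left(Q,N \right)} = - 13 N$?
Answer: $-66780$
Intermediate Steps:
$318 \left(A{\left(-12,10 \right)} + 8 \left(-10\right)\right) = 318 \left(\left(-13\right) 10 + 8 \left(-10\right)\right) = 318 \left(-130 - 80\right) = 318 \left(-210\right) = -66780$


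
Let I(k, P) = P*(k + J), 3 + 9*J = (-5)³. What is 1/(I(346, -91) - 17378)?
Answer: -9/428128 ≈ -2.1022e-5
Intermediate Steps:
J = -128/9 (J = -⅓ + (⅑)*(-5)³ = -⅓ + (⅑)*(-125) = -⅓ - 125/9 = -128/9 ≈ -14.222)
I(k, P) = P*(-128/9 + k) (I(k, P) = P*(k - 128/9) = P*(-128/9 + k))
1/(I(346, -91) - 17378) = 1/((⅑)*(-91)*(-128 + 9*346) - 17378) = 1/((⅑)*(-91)*(-128 + 3114) - 17378) = 1/((⅑)*(-91)*2986 - 17378) = 1/(-271726/9 - 17378) = 1/(-428128/9) = -9/428128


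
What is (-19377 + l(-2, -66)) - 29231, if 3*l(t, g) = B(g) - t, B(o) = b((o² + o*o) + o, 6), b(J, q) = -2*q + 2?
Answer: -145832/3 ≈ -48611.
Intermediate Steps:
b(J, q) = 2 - 2*q
B(o) = -10 (B(o) = 2 - 2*6 = 2 - 12 = -10)
l(t, g) = -10/3 - t/3 (l(t, g) = (-10 - t)/3 = -10/3 - t/3)
(-19377 + l(-2, -66)) - 29231 = (-19377 + (-10/3 - ⅓*(-2))) - 29231 = (-19377 + (-10/3 + ⅔)) - 29231 = (-19377 - 8/3) - 29231 = -58139/3 - 29231 = -145832/3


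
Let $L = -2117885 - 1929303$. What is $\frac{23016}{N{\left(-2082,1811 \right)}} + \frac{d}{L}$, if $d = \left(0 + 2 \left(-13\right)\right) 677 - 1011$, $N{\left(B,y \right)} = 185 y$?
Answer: $\frac{99386085463}{1355949631580} \approx 0.073296$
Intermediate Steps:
$L = -4047188$ ($L = -2117885 - 1929303 = -4047188$)
$d = -18613$ ($d = \left(0 - 26\right) 677 - 1011 = \left(-26\right) 677 - 1011 = -17602 - 1011 = -18613$)
$\frac{23016}{N{\left(-2082,1811 \right)}} + \frac{d}{L} = \frac{23016}{185 \cdot 1811} - \frac{18613}{-4047188} = \frac{23016}{335035} - - \frac{18613}{4047188} = 23016 \cdot \frac{1}{335035} + \frac{18613}{4047188} = \frac{23016}{335035} + \frac{18613}{4047188} = \frac{99386085463}{1355949631580}$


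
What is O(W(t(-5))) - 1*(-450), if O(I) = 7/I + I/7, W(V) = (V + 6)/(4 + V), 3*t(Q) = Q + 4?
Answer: 595268/1309 ≈ 454.75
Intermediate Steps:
t(Q) = 4/3 + Q/3 (t(Q) = (Q + 4)/3 = (4 + Q)/3 = 4/3 + Q/3)
W(V) = (6 + V)/(4 + V)
O(I) = 7/I + I/7 (O(I) = 7/I + I*(⅐) = 7/I + I/7)
O(W(t(-5))) - 1*(-450) = (7/(((6 + (4/3 + (⅓)*(-5)))/(4 + (4/3 + (⅓)*(-5))))) + ((6 + (4/3 + (⅓)*(-5)))/(4 + (4/3 + (⅓)*(-5))))/7) - 1*(-450) = (7/(((6 + (4/3 - 5/3))/(4 + (4/3 - 5/3)))) + ((6 + (4/3 - 5/3))/(4 + (4/3 - 5/3)))/7) + 450 = (7/(((6 - ⅓)/(4 - ⅓))) + ((6 - ⅓)/(4 - ⅓))/7) + 450 = (7/(((17/3)/(11/3))) + ((17/3)/(11/3))/7) + 450 = (7/(((3/11)*(17/3))) + ((3/11)*(17/3))/7) + 450 = (7/(17/11) + (⅐)*(17/11)) + 450 = (7*(11/17) + 17/77) + 450 = (77/17 + 17/77) + 450 = 6218/1309 + 450 = 595268/1309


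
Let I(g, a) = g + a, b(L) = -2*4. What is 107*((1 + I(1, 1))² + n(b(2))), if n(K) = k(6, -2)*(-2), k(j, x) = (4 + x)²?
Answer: 107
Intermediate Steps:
b(L) = -8
n(K) = -8 (n(K) = (4 - 2)²*(-2) = 2²*(-2) = 4*(-2) = -8)
I(g, a) = a + g
107*((1 + I(1, 1))² + n(b(2))) = 107*((1 + (1 + 1))² - 8) = 107*((1 + 2)² - 8) = 107*(3² - 8) = 107*(9 - 8) = 107*1 = 107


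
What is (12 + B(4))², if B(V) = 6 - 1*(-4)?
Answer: 484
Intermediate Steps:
B(V) = 10 (B(V) = 6 + 4 = 10)
(12 + B(4))² = (12 + 10)² = 22² = 484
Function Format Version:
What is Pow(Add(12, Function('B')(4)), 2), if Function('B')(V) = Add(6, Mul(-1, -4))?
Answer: 484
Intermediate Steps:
Function('B')(V) = 10 (Function('B')(V) = Add(6, 4) = 10)
Pow(Add(12, Function('B')(4)), 2) = Pow(Add(12, 10), 2) = Pow(22, 2) = 484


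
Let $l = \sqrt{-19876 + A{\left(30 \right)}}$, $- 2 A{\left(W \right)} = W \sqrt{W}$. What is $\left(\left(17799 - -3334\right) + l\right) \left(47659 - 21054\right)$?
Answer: $562243465 + 26605 \sqrt{-19876 - 15 \sqrt{30}} \approx 5.6224 \cdot 10^{8} + 3.7586 \cdot 10^{6} i$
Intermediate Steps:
$A{\left(W \right)} = - \frac{W^{\frac{3}{2}}}{2}$ ($A{\left(W \right)} = - \frac{W \sqrt{W}}{2} = - \frac{W^{\frac{3}{2}}}{2}$)
$l = \sqrt{-19876 - 15 \sqrt{30}}$ ($l = \sqrt{-19876 - \frac{30^{\frac{3}{2}}}{2}} = \sqrt{-19876 - \frac{30 \sqrt{30}}{2}} = \sqrt{-19876 - 15 \sqrt{30}} \approx 141.27 i$)
$\left(\left(17799 - -3334\right) + l\right) \left(47659 - 21054\right) = \left(\left(17799 - -3334\right) + \sqrt{-19876 - 15 \sqrt{30}}\right) \left(47659 - 21054\right) = \left(\left(17799 + 3334\right) + \sqrt{-19876 - 15 \sqrt{30}}\right) 26605 = \left(21133 + \sqrt{-19876 - 15 \sqrt{30}}\right) 26605 = 562243465 + 26605 \sqrt{-19876 - 15 \sqrt{30}}$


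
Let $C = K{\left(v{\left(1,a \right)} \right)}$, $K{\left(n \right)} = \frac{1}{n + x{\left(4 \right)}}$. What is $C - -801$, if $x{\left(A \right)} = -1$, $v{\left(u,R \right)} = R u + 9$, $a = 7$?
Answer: $\frac{12016}{15} \approx 801.07$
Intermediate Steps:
$v{\left(u,R \right)} = 9 + R u$
$K{\left(n \right)} = \frac{1}{-1 + n}$ ($K{\left(n \right)} = \frac{1}{n - 1} = \frac{1}{-1 + n}$)
$C = \frac{1}{15}$ ($C = \frac{1}{-1 + \left(9 + 7 \cdot 1\right)} = \frac{1}{-1 + \left(9 + 7\right)} = \frac{1}{-1 + 16} = \frac{1}{15} \approx 0.066667$)
$C - -801 = \frac{1}{15} - -801 = \frac{1}{15} + 801 = \frac{12016}{15}$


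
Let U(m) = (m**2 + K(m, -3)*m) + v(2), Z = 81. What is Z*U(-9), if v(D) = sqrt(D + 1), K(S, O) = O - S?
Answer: 2187 + 81*sqrt(3) ≈ 2327.3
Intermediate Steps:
v(D) = sqrt(1 + D)
U(m) = sqrt(3) + m**2 + m*(-3 - m) (U(m) = (m**2 + (-3 - m)*m) + sqrt(1 + 2) = (m**2 + m*(-3 - m)) + sqrt(3) = sqrt(3) + m**2 + m*(-3 - m))
Z*U(-9) = 81*(sqrt(3) - 3*(-9)) = 81*(sqrt(3) + 27) = 81*(27 + sqrt(3)) = 2187 + 81*sqrt(3)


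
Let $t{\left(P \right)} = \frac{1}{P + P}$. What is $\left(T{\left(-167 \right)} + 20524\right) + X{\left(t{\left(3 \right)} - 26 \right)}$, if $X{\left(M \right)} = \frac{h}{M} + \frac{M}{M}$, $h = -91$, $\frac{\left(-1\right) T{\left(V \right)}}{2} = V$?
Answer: $\frac{3233691}{155} \approx 20863.0$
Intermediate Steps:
$T{\left(V \right)} = - 2 V$
$t{\left(P \right)} = \frac{1}{2 P}$
$X{\left(M \right)} = 1 - \frac{91}{M}$ ($X{\left(M \right)} = - \frac{91}{M} + \frac{M}{M} = - \frac{91}{M} + 1 = 1 - \frac{91}{M}$)
$\left(T{\left(-167 \right)} + 20524\right) + X{\left(t{\left(3 \right)} - 26 \right)} = \left(\left(-2\right) \left(-167\right) + 20524\right) + \frac{-91 - \left(26 - \frac{1}{2 \cdot 3}\right)}{\frac{1}{2 \cdot 3} - 26} = \left(334 + 20524\right) + \frac{-91 + \left(\frac{1}{2} \cdot \frac{1}{3} - 26\right)}{\frac{1}{2} \cdot \frac{1}{3} - 26} = 20858 + \frac{-91 + \left(\frac{1}{6} - 26\right)}{\frac{1}{6} - 26} = 20858 + \frac{-91 - \frac{155}{6}}{- \frac{155}{6}} = 20858 - - \frac{701}{155} = 20858 + \frac{701}{155} = \frac{3233691}{155}$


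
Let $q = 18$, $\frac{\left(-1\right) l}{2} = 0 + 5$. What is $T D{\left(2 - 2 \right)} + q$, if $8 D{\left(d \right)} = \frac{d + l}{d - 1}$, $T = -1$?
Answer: $\frac{67}{4} \approx 16.75$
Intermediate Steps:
$l = -10$ ($l = - 2 \left(0 + 5\right) = \left(-2\right) 5 = -10$)
$D{\left(d \right)} = \frac{-10 + d}{8 \left(-1 + d\right)}$ ($D{\left(d \right)} = \frac{\left(d - 10\right) \frac{1}{d - 1}}{8} = \frac{\left(-10 + d\right) \frac{1}{-1 + d}}{8} = \frac{\frac{1}{-1 + d} \left(-10 + d\right)}{8} = \frac{-10 + d}{8 \left(-1 + d\right)}$)
$T D{\left(2 - 2 \right)} + q = - \frac{-10 + \left(2 - 2\right)}{8 \left(-1 + \left(2 - 2\right)\right)} + 18 = - \frac{-10 + 0}{8 \left(-1 + 0\right)} + 18 = - \frac{-10}{8 \left(-1\right)} + 18 = - \frac{\left(-1\right) \left(-10\right)}{8} + 18 = \left(-1\right) \frac{5}{4} + 18 = - \frac{5}{4} + 18 = \frac{67}{4}$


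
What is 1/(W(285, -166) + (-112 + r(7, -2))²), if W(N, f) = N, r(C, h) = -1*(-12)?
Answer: 1/10285 ≈ 9.7229e-5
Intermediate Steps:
r(C, h) = 12
1/(W(285, -166) + (-112 + r(7, -2))²) = 1/(285 + (-112 + 12)²) = 1/(285 + (-100)²) = 1/(285 + 10000) = 1/10285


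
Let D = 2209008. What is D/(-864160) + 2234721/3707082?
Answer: -32592798413/16684958235 ≈ -1.9534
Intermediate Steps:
D/(-864160) + 2234721/3707082 = 2209008/(-864160) + 2234721/3707082 = 2209008*(-1/864160) + 2234721*(1/3707082) = -138063/54010 + 744907/1235694 = -32592798413/16684958235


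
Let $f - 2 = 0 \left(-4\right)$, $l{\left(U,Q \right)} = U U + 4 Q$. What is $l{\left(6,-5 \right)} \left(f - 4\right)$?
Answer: $-32$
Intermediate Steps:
$l{\left(U,Q \right)} = U^{2} + 4 Q$
$f = 2$ ($f = 2 + 0 \left(-4\right) = 2 + 0 = 2$)
$l{\left(6,-5 \right)} \left(f - 4\right) = \left(6^{2} + 4 \left(-5\right)\right) \left(2 - 4\right) = \left(36 - 20\right) \left(-2\right) = 16 \left(-2\right) = -32$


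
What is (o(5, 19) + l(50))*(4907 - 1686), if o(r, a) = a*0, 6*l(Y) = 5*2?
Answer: 16105/3 ≈ 5368.3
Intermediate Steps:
l(Y) = 5/3 (l(Y) = (5*2)/6 = (1/6)*10 = 5/3)
o(r, a) = 0
(o(5, 19) + l(50))*(4907 - 1686) = (0 + 5/3)*(4907 - 1686) = (5/3)*3221 = 16105/3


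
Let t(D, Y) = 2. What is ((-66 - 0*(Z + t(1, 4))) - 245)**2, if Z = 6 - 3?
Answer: 96721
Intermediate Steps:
Z = 3
((-66 - 0*(Z + t(1, 4))) - 245)**2 = ((-66 - 0*(3 + 2)) - 245)**2 = ((-66 - 0*5) - 245)**2 = ((-66 - 1*0) - 245)**2 = ((-66 + 0) - 245)**2 = (-66 - 245)**2 = (-311)**2 = 96721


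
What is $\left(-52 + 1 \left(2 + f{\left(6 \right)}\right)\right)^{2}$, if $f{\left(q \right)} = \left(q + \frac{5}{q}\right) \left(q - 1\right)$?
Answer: $\frac{9025}{36} \approx 250.69$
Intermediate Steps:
$f{\left(q \right)} = \left(-1 + q\right) \left(q + \frac{5}{q}\right)$ ($f{\left(q \right)} = \left(q + \frac{5}{q}\right) \left(-1 + q\right) = \left(-1 + q\right) \left(q + \frac{5}{q}\right)$)
$\left(-52 + 1 \left(2 + f{\left(6 \right)}\right)\right)^{2} = \left(-52 + 1 \left(2 + \left(5 + 6^{2} - 6 - \frac{5}{6}\right)\right)\right)^{2} = \left(-52 + 1 \left(2 + \left(5 + 36 - 6 - \frac{5}{6}\right)\right)\right)^{2} = \left(-52 + 1 \left(2 + \frac{205}{6}\right)\right)^{2} = \left(-52 + 1 \cdot \frac{217}{6}\right)^{2} = \left(-52 + \frac{217}{6}\right)^{2} = \left(- \frac{95}{6}\right)^{2} = \frac{9025}{36}$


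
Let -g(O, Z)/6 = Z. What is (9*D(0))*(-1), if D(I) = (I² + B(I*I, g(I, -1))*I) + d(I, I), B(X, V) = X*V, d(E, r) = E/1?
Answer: 0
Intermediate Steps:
d(E, r) = E (d(E, r) = E*1 = E)
g(O, Z) = -6*Z
B(X, V) = V*X
D(I) = I + I² + 6*I³ (D(I) = (I² + ((-6*(-1))*(I*I))*I) + I = (I² + (6*I²)*I) + I = (I² + 6*I³) + I = I + I² + 6*I³)
(9*D(0))*(-1) = (9*(0*(1 + 0 + 6*0²)))*(-1) = (9*(0*(1 + 0 + 6*0)))*(-1) = (9*(0*(1 + 0 + 0)))*(-1) = (9*(0*1))*(-1) = (9*0)*(-1) = 0*(-1) = 0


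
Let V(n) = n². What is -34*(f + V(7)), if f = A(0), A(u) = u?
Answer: -1666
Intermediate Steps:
f = 0
-34*(f + V(7)) = -34*(0 + 7²) = -34*(0 + 49) = -34*49 = -1666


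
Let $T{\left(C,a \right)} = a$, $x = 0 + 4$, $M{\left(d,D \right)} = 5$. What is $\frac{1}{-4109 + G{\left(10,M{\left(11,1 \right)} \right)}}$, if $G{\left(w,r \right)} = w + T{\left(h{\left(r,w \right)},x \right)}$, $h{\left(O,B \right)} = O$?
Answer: $- \frac{1}{4095} \approx -0.0002442$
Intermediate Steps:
$x = 4$
$G{\left(w,r \right)} = 4 + w$ ($G{\left(w,r \right)} = w + 4 = 4 + w$)
$\frac{1}{-4109 + G{\left(10,M{\left(11,1 \right)} \right)}} = \frac{1}{-4109 + \left(4 + 10\right)} = \frac{1}{-4109 + 14} = \frac{1}{-4095} = - \frac{1}{4095}$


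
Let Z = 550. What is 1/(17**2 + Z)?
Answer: 1/839 ≈ 0.0011919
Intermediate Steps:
1/(17**2 + Z) = 1/(17**2 + 550) = 1/(289 + 550) = 1/839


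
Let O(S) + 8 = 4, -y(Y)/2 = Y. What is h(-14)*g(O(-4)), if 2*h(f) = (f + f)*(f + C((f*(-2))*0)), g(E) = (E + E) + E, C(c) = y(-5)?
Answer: -672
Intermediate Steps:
y(Y) = -2*Y
O(S) = -4 (O(S) = -8 + 4 = -4)
C(c) = 10 (C(c) = -2*(-5) = 10)
g(E) = 3*E (g(E) = 2*E + E = 3*E)
h(f) = f*(10 + f) (h(f) = ((f + f)*(f + 10))/2 = ((2*f)*(10 + f))/2 = (2*f*(10 + f))/2 = f*(10 + f))
h(-14)*g(O(-4)) = (-14*(10 - 14))*(3*(-4)) = -14*(-4)*(-12) = 56*(-12) = -672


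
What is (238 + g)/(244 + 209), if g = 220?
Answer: 458/453 ≈ 1.0110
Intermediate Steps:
(238 + g)/(244 + 209) = (238 + 220)/(244 + 209) = 458/453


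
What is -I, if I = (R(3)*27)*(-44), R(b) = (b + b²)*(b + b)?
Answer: 85536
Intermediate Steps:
R(b) = 2*b*(b + b²) (R(b) = (b + b²)*(2*b) = 2*b*(b + b²))
I = -85536 (I = ((2*3²*(1 + 3))*27)*(-44) = ((2*9*4)*27)*(-44) = (72*27)*(-44) = 1944*(-44) = -85536)
-I = -1*(-85536) = 85536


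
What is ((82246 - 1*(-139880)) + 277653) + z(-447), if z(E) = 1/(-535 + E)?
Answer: 490782977/982 ≈ 4.9978e+5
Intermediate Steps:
((82246 - 1*(-139880)) + 277653) + z(-447) = ((82246 - 1*(-139880)) + 277653) + 1/(-535 - 447) = ((82246 + 139880) + 277653) + 1/(-982) = (222126 + 277653) - 1/982 = 499779 - 1/982 = 490782977/982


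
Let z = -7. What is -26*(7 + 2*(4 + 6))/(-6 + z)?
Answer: 54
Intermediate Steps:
-26*(7 + 2*(4 + 6))/(-6 + z) = -26*(7 + 2*(4 + 6))/(-6 - 7) = -26*(7 + 2*10)/(-13) = -26*(7 + 20)*(-1)/13 = -702*(-1)/13 = -26*(-27/13) = 54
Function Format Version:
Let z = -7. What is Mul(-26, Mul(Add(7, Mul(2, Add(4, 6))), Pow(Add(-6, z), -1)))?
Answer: 54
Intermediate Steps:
Mul(-26, Mul(Add(7, Mul(2, Add(4, 6))), Pow(Add(-6, z), -1))) = Mul(-26, Mul(Add(7, Mul(2, Add(4, 6))), Pow(Add(-6, -7), -1))) = Mul(-26, Mul(Add(7, Mul(2, 10)), Pow(-13, -1))) = Mul(-26, Mul(Add(7, 20), Rational(-1, 13))) = Mul(-26, Mul(27, Rational(-1, 13))) = Mul(-26, Rational(-27, 13)) = 54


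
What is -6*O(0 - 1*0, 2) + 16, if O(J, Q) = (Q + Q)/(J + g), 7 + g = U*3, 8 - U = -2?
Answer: 344/23 ≈ 14.957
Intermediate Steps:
U = 10 (U = 8 - 1*(-2) = 8 + 2 = 10)
g = 23 (g = -7 + 10*3 = -7 + 30 = 23)
O(J, Q) = 2*Q/(23 + J) (O(J, Q) = (Q + Q)/(J + 23) = (2*Q)/(23 + J) = 2*Q/(23 + J))
-6*O(0 - 1*0, 2) + 16 = -12*2/(23 + (0 - 1*0)) + 16 = -12*2/(23 + (0 + 0)) + 16 = -12*2/(23 + 0) + 16 = -12*2/23 + 16 = -6*4/23 + 16 = -24/23 + 16 = 344/23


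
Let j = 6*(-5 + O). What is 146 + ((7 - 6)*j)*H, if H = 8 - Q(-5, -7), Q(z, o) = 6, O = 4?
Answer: 134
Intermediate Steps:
j = -6 (j = 6*(-5 + 4) = 6*(-1) = -6)
H = 2 (H = 8 - 1*6 = 8 - 6 = 2)
146 + ((7 - 6)*j)*H = 146 + ((7 - 6)*(-6))*2 = 146 + (1*(-6))*2 = 146 - 6*2 = 146 - 12 = 134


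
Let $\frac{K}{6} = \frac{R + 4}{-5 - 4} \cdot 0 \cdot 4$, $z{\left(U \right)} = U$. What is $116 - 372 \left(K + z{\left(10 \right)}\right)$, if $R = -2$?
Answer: $-3604$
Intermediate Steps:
$K = 0$ ($K = 6 \frac{-2 + 4}{-5 - 4} \cdot 0 \cdot 4 = 6 \frac{2}{-9} \cdot 0 \cdot 4 = 6 \cdot 2 \left(- \frac{1}{9}\right) 0 \cdot 4 = 6 \left(- \frac{2}{9}\right) 0 \cdot 4 = 6 \cdot 0 \cdot 4 = 6 \cdot 0 = 0$)
$116 - 372 \left(K + z{\left(10 \right)}\right) = 116 - 372 \left(0 + 10\right) = 116 - 3720 = -3604$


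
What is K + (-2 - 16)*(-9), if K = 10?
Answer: 172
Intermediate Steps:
K + (-2 - 16)*(-9) = 10 + (-2 - 16)*(-9) = 10 - 18*(-9) = 10 + 162 = 172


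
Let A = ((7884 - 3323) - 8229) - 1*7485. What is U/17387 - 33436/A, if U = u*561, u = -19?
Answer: 462471905/193917211 ≈ 2.3849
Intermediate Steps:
U = -10659 (U = -19*561 = -10659)
A = -11153 (A = (4561 - 8229) - 7485 = -3668 - 7485 = -11153)
U/17387 - 33436/A = -10659/17387 - 33436/(-11153) = -10659*1/17387 - 33436*(-1/11153) = -10659/17387 + 33436/11153 = 462471905/193917211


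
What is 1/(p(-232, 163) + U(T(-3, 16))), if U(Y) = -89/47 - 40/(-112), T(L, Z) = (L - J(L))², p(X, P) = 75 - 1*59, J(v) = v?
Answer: 658/9517 ≈ 0.069139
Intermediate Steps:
p(X, P) = 16 (p(X, P) = 75 - 59 = 16)
T(L, Z) = 0 (T(L, Z) = (L - L)² = 0² = 0)
U(Y) = -1011/658 (U(Y) = -89*1/47 - 40*(-1/112) = -89/47 + 5/14 = -1011/658)
1/(p(-232, 163) + U(T(-3, 16))) = 1/(16 - 1011/658) = 1/(9517/658) = 658/9517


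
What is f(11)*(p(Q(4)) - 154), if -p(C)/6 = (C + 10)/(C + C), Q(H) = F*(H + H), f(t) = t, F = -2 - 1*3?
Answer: -6875/4 ≈ -1718.8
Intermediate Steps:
F = -5 (F = -2 - 3 = -5)
Q(H) = -10*H (Q(H) = -5*(H + H) = -10*H)
p(C) = -3*(10 + C)/C (p(C) = -6*(C + 10)/(C + C) = -6*(10 + C)/(2*C) = -6*(10 + C)*1/(2*C) = -3*(10 + C)/C)
f(11)*(p(Q(4)) - 154) = 11*((-3 - 30/((-10*4))) - 154) = 11*((-3 - 30/(-40)) - 154) = 11*((-3 - 30*(-1/40)) - 154) = 11*((-3 + ¾) - 154) = 11*(-9/4 - 154) = 11*(-625/4) = -6875/4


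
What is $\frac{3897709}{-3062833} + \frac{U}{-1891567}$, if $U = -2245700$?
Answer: $- \frac{494573651903}{5793553829311} \approx -0.085366$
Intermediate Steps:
$\frac{3897709}{-3062833} + \frac{U}{-1891567} = \frac{3897709}{-3062833} - \frac{2245700}{-1891567} = 3897709 \left(- \frac{1}{3062833}\right) - - \frac{2245700}{1891567} = - \frac{3897709}{3062833} + \frac{2245700}{1891567} = - \frac{494573651903}{5793553829311}$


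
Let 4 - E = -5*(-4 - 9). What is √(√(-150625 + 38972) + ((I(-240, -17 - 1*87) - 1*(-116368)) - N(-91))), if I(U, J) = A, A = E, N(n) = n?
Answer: √(116398 + I*√111653) ≈ 341.17 + 0.49*I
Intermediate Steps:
E = -61 (E = 4 - (-5)*(-4 - 9) = 4 - (-5)*(-13) = 4 - 1*65 = 4 - 65 = -61)
A = -61
I(U, J) = -61
√(√(-150625 + 38972) + ((I(-240, -17 - 1*87) - 1*(-116368)) - N(-91))) = √(√(-150625 + 38972) + ((-61 - 1*(-116368)) - 1*(-91))) = √(√(-111653) + ((-61 + 116368) + 91)) = √(I*√111653 + (116307 + 91)) = √(I*√111653 + 116398) = √(116398 + I*√111653)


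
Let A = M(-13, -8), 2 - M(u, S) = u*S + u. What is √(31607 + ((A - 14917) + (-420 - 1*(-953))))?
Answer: √17134 ≈ 130.90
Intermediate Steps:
M(u, S) = 2 - u - S*u (M(u, S) = 2 - (u*S + u) = 2 - (S*u + u) = 2 - (u + S*u) = 2 + (-u - S*u) = 2 - u - S*u)
A = -89 (A = 2 - 1*(-13) - 1*(-8)*(-13) = 2 + 13 - 104 = -89)
√(31607 + ((A - 14917) + (-420 - 1*(-953)))) = √(31607 + ((-89 - 14917) + (-420 - 1*(-953)))) = √(31607 + (-15006 + (-420 + 953))) = √(31607 + (-15006 + 533)) = √(31607 - 14473) = √17134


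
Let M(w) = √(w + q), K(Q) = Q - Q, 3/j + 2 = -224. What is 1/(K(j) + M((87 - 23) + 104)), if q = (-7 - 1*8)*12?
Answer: -I*√3/6 ≈ -0.28868*I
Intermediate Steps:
j = -3/226 (j = 3/(-2 - 224) = 3/(-226) = 3*(-1/226) = -3/226 ≈ -0.013274)
K(Q) = 0
q = -180 (q = (-7 - 8)*12 = -15*12 = -180)
M(w) = √(-180 + w) (M(w) = √(w - 180) = √(-180 + w))
1/(K(j) + M((87 - 23) + 104)) = 1/(0 + √(-180 + ((87 - 23) + 104))) = 1/(0 + √(-180 + (64 + 104))) = 1/(0 + √(-180 + 168)) = 1/(0 + √(-12)) = 1/(0 + 2*I*√3) = 1/(2*I*√3) = -I*√3/6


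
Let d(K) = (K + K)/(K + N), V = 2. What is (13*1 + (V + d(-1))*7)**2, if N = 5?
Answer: 2209/4 ≈ 552.25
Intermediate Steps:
d(K) = 2*K/(5 + K) (d(K) = (K + K)/(K + 5) = (2*K)/(5 + K) = 2*K/(5 + K))
(13*1 + (V + d(-1))*7)**2 = (13*1 + (2 + 2*(-1)/(5 - 1))*7)**2 = (13 + (2 + 2*(-1)/4)*7)**2 = (13 + (2 + 2*(-1)*(1/4))*7)**2 = (13 + (2 - 1/2)*7)**2 = (13 + (3/2)*7)**2 = (13 + 21/2)**2 = (47/2)**2 = 2209/4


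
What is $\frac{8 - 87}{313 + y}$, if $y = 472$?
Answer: $- \frac{79}{785} \approx -0.10064$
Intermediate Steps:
$\frac{8 - 87}{313 + y} = \frac{8 - 87}{313 + 472} = - \frac{79}{785}$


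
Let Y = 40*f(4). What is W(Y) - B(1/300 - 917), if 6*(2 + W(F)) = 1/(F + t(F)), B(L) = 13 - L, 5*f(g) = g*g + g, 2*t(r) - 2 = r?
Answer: -22461103/24100 ≈ -932.00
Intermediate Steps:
t(r) = 1 + r/2
f(g) = g/5 + g**2/5 (f(g) = (g*g + g)/5 = (g**2 + g)/5 = (g + g**2)/5 = g/5 + g**2/5)
Y = 160 (Y = 40*((1/5)*4*(1 + 4)) = 40*((1/5)*4*5) = 40*4 = 160)
W(F) = -2 + 1/(6*(1 + 3*F/2)) (W(F) = -2 + 1/(6*(F + (1 + F/2))) = -2 + 1/(6*(1 + 3*F/2)))
W(Y) - B(1/300 - 917) = (-11 - 18*160)/(3*(2 + 3*160)) - (13 - (1/300 - 917)) = (-11 - 2880)/(3*(2 + 480)) - (13 - (1/300 - 917)) = (1/3)*(-2891)/482 - (13 - 1*(-275099/300)) = (1/3)*(1/482)*(-2891) - (13 + 275099/300) = -2891/1446 - 1*278999/300 = -2891/1446 - 278999/300 = -22461103/24100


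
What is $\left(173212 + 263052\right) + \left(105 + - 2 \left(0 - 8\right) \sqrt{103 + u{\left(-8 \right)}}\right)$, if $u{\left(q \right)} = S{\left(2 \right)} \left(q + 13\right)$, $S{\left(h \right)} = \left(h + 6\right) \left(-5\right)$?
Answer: $436369 + 16 i \sqrt{97} \approx 4.3637 \cdot 10^{5} + 157.58 i$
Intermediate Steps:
$S{\left(h \right)} = -30 - 5 h$ ($S{\left(h \right)} = \left(6 + h\right) \left(-5\right) = -30 - 5 h$)
$u{\left(q \right)} = -520 - 40 q$ ($u{\left(q \right)} = \left(-30 - 10\right) \left(q + 13\right) = \left(-30 - 10\right) \left(13 + q\right) = - 40 \left(13 + q\right) = -520 - 40 q$)
$\left(173212 + 263052\right) + \left(105 + - 2 \left(0 - 8\right) \sqrt{103 + u{\left(-8 \right)}}\right) = \left(173212 + 263052\right) + \left(105 + - 2 \left(0 - 8\right) \sqrt{103 - 200}\right) = 436264 + \left(105 + \left(-2\right) \left(-8\right) \sqrt{103 + \left(-520 + 320\right)}\right) = 436264 + \left(105 + 16 \sqrt{103 - 200}\right) = 436264 + \left(105 + 16 \sqrt{-97}\right) = 436264 + \left(105 + 16 i \sqrt{97}\right) = 436369 + 16 i \sqrt{97}$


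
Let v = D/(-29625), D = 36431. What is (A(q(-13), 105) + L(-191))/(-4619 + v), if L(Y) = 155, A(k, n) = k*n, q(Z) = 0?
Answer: -4591875/136874306 ≈ -0.033548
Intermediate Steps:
v = -36431/29625 (v = 36431/(-29625) = 36431*(-1/29625) = -36431/29625 ≈ -1.2297)
(A(q(-13), 105) + L(-191))/(-4619 + v) = (0*105 + 155)/(-4619 - 36431/29625) = (0 + 155)/(-136874306/29625) = 155*(-29625/136874306) = -4591875/136874306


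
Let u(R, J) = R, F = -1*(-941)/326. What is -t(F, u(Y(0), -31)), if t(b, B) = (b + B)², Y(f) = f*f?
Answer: -885481/106276 ≈ -8.3319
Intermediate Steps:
Y(f) = f²
F = 941/326 (F = 941*(1/326) = 941/326 ≈ 2.8865)
t(b, B) = (B + b)²
-t(F, u(Y(0), -31)) = -(0² + 941/326)² = -(0 + 941/326)² = -(941/326)² = -1*885481/106276 = -885481/106276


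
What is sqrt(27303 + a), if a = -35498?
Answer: I*sqrt(8195) ≈ 90.526*I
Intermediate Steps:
sqrt(27303 + a) = sqrt(27303 - 35498) = sqrt(-8195) = I*sqrt(8195)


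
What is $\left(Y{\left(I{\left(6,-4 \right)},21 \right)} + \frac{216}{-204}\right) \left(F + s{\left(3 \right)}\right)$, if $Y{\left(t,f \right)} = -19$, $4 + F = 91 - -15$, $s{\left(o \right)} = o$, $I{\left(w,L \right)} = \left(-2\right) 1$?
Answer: $- \frac{35805}{17} \approx -2106.2$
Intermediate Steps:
$I{\left(w,L \right)} = -2$
$F = 102$ ($F = -4 + \left(91 - -15\right) = -4 + \left(91 + 15\right) = -4 + 106 = 102$)
$\left(Y{\left(I{\left(6,-4 \right)},21 \right)} + \frac{216}{-204}\right) \left(F + s{\left(3 \right)}\right) = \left(-19 + \frac{216}{-204}\right) \left(102 + 3\right) = \left(-19 + 216 \left(- \frac{1}{204}\right)\right) 105 = \left(-19 - \frac{18}{17}\right) 105 = \left(- \frac{341}{17}\right) 105 = - \frac{35805}{17}$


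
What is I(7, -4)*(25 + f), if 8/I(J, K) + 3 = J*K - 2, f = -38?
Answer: 104/33 ≈ 3.1515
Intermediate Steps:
I(J, K) = 8/(-5 + J*K) (I(J, K) = 8/(-3 + (J*K - 2)) = 8/(-3 + (-2 + J*K)) = 8/(-5 + J*K))
I(7, -4)*(25 + f) = (8/(-5 + 7*(-4)))*(25 - 38) = (8/(-5 - 28))*(-13) = (8/(-33))*(-13) = (8*(-1/33))*(-13) = -8/33*(-13) = 104/33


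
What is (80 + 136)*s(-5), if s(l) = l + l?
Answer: -2160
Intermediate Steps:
s(l) = 2*l
(80 + 136)*s(-5) = (80 + 136)*(2*(-5)) = 216*(-10) = -2160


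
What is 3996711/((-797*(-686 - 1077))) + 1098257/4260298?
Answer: 18570352871405/5986191583078 ≈ 3.1022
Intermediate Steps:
3996711/((-797*(-686 - 1077))) + 1098257/4260298 = 3996711/((-797*(-1763))) + 1098257*(1/4260298) = 3996711/1405111 + 1098257/4260298 = 18570352871405/5986191583078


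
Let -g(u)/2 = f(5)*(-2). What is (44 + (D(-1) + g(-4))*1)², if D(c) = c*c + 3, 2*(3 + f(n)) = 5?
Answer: 2116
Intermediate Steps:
f(n) = -½ (f(n) = -3 + (½)*5 = -3 + 5/2 = -½)
g(u) = -2 (g(u) = -(-1)*(-2) = -2*1 = -2)
D(c) = 3 + c² (D(c) = c² + 3 = 3 + c²)
(44 + (D(-1) + g(-4))*1)² = (44 + ((3 + (-1)²) - 2)*1)² = (44 + ((3 + 1) - 2)*1)² = (44 + (4 - 2)*1)² = (44 + 2*1)² = (44 + 2)² = 46² = 2116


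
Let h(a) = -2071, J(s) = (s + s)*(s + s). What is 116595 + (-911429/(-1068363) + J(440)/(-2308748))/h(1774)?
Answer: 148900242335097960422/1277072281438551 ≈ 1.1660e+5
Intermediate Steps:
J(s) = 4*s² (J(s) = (2*s)*(2*s) = 4*s²)
116595 + (-911429/(-1068363) + J(440)/(-2308748))/h(1774) = 116595 + (-911429/(-1068363) + (4*440²)/(-2308748))/(-2071) = 116595 + (-911429*(-1/1068363) + (4*193600)*(-1/2308748))*(-1/2071) = 116595 + (911429/1068363 + 774400*(-1/2308748))*(-1/2071) = 116595 + (911429/1068363 - 193600/577187)*(-1/2071) = 116595 + (319229893423/616645234881)*(-1/2071) = 116595 - 319229893423/1277072281438551 = 148900242335097960422/1277072281438551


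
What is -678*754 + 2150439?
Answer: 1639227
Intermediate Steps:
-678*754 + 2150439 = -511212 + 2150439 = 1639227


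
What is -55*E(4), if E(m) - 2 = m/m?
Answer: -165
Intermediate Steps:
E(m) = 3 (E(m) = 2 + m/m = 2 + 1 = 3)
-55*E(4) = -55*3 = -165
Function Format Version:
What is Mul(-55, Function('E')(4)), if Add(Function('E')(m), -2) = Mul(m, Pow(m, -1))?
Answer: -165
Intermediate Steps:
Function('E')(m) = 3 (Function('E')(m) = Add(2, Mul(m, Pow(m, -1))) = Add(2, 1) = 3)
Mul(-55, Function('E')(4)) = Mul(-55, 3) = -165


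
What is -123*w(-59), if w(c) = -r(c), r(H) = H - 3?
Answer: -7626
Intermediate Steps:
r(H) = -3 + H
w(c) = 3 - c (w(c) = -(-3 + c) = 3 - c)
-123*w(-59) = -123*(3 - 1*(-59)) = -123*(3 + 59) = -123*62 = -7626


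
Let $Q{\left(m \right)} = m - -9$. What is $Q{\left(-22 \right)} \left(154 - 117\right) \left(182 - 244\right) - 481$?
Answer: $29341$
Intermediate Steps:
$Q{\left(m \right)} = 9 + m$ ($Q{\left(m \right)} = m + 9 = 9 + m$)
$Q{\left(-22 \right)} \left(154 - 117\right) \left(182 - 244\right) - 481 = \left(9 - 22\right) \left(154 - 117\right) \left(182 - 244\right) - 481 = - 13 \cdot 37 \left(-62\right) - 481 = \left(-13\right) \left(-2294\right) - 481 = 29822 - 481 = 29341$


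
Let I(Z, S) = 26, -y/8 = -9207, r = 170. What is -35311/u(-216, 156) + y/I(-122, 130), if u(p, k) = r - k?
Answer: 56549/182 ≈ 310.71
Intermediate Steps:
y = 73656 (y = -8*(-9207) = 73656)
u(p, k) = 170 - k
-35311/u(-216, 156) + y/I(-122, 130) = -35311/(170 - 1*156) + 73656/26 = -35311/(170 - 156) + 73656*(1/26) = -35311/14 + 36828/13 = 56549/182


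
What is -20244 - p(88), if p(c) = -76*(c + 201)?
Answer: 1720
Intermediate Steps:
p(c) = -15276 - 76*c (p(c) = -76*(201 + c) = -15276 - 76*c)
-20244 - p(88) = -20244 - (-15276 - 76*88) = -20244 - (-15276 - 6688) = -20244 - 1*(-21964) = -20244 + 21964 = 1720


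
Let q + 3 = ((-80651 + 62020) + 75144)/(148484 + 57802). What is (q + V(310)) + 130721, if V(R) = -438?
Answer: 26874996593/206286 ≈ 1.3028e+5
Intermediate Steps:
q = -562345/206286 (q = -3 + ((-80651 + 62020) + 75144)/(148484 + 57802) = -3 + (-18631 + 75144)/206286 = -3 + 56513*(1/206286) = -3 + 56513/206286 = -562345/206286 ≈ -2.7260)
(q + V(310)) + 130721 = (-562345/206286 - 438) + 130721 = -90915613/206286 + 130721 = 26874996593/206286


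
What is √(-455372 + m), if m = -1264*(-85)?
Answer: 2*I*√86983 ≈ 589.86*I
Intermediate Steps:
m = 107440
√(-455372 + m) = √(-455372 + 107440) = √(-347932) = 2*I*√86983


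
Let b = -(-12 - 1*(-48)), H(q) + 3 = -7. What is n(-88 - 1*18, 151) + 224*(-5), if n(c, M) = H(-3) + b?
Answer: -1166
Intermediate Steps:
H(q) = -10 (H(q) = -3 - 7 = -10)
b = -36 (b = -(-12 + 48) = -1*36 = -36)
n(c, M) = -46 (n(c, M) = -10 - 36 = -46)
n(-88 - 1*18, 151) + 224*(-5) = -46 + 224*(-5) = -46 - 1120 = -1166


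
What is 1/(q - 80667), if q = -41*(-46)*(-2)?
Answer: -1/84439 ≈ -1.1843e-5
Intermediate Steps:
q = -3772 (q = 1886*(-2) = -3772)
1/(q - 80667) = 1/(-3772 - 80667) = 1/(-84439) = -1/84439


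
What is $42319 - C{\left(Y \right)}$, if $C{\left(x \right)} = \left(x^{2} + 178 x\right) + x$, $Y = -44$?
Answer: $48259$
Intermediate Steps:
$C{\left(x \right)} = x^{2} + 179 x$
$42319 - C{\left(Y \right)} = 42319 - - 44 \left(179 - 44\right) = 42319 - \left(-44\right) 135 = 42319 - -5940 = 42319 + 5940 = 48259$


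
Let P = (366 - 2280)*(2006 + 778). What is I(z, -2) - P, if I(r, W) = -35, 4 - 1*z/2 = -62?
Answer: 5328541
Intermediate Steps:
z = 132 (z = 8 - 2*(-62) = 8 + 124 = 132)
P = -5328576 (P = -1914*2784 = -5328576)
I(z, -2) - P = -35 - 1*(-5328576) = -35 + 5328576 = 5328541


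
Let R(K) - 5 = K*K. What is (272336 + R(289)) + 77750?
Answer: 433612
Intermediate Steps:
R(K) = 5 + K² (R(K) = 5 + K*K = 5 + K²)
(272336 + R(289)) + 77750 = (272336 + (5 + 289²)) + 77750 = (272336 + (5 + 83521)) + 77750 = (272336 + 83526) + 77750 = 355862 + 77750 = 433612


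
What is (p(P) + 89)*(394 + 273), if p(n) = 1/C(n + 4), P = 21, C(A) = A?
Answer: 1484742/25 ≈ 59390.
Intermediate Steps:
p(n) = 1/(4 + n) (p(n) = 1/(n + 4) = 1/(4 + n))
(p(P) + 89)*(394 + 273) = (1/(4 + 21) + 89)*(394 + 273) = (1/25 + 89)*667 = (2226/25)*667 = 1484742/25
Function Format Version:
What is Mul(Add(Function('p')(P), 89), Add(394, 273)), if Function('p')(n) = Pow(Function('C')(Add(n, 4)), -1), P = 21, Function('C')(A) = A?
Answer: Rational(1484742, 25) ≈ 59390.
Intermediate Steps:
Function('p')(n) = Pow(Add(4, n), -1) (Function('p')(n) = Pow(Add(n, 4), -1) = Pow(Add(4, n), -1))
Mul(Add(Function('p')(P), 89), Add(394, 273)) = Mul(Add(Pow(Add(4, 21), -1), 89), Add(394, 273)) = Mul(Add(Pow(25, -1), 89), 667) = Mul(Add(Rational(1, 25), 89), 667) = Mul(Rational(2226, 25), 667) = Rational(1484742, 25)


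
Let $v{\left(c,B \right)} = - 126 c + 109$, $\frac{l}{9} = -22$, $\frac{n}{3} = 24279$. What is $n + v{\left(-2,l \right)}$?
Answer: $73198$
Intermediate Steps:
$n = 72837$ ($n = 3 \cdot 24279 = 72837$)
$l = -198$ ($l = 9 \left(-22\right) = -198$)
$v{\left(c,B \right)} = 109 - 126 c$
$n + v{\left(-2,l \right)} = 72837 + \left(109 - -252\right) = 72837 + \left(109 + 252\right) = 72837 + 361 = 73198$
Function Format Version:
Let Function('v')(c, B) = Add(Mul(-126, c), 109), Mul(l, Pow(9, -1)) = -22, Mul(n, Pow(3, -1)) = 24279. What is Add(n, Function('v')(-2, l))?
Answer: 73198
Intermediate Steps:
n = 72837 (n = Mul(3, 24279) = 72837)
l = -198 (l = Mul(9, -22) = -198)
Function('v')(c, B) = Add(109, Mul(-126, c))
Add(n, Function('v')(-2, l)) = Add(72837, Add(109, Mul(-126, -2))) = Add(72837, Add(109, 252)) = Add(72837, 361) = 73198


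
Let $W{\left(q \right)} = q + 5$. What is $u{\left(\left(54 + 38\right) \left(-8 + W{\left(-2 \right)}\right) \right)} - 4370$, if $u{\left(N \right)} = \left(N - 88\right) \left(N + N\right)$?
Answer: $499790$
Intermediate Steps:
$W{\left(q \right)} = 5 + q$
$u{\left(N \right)} = 2 N \left(-88 + N\right)$ ($u{\left(N \right)} = \left(-88 + N\right) 2 N = 2 N \left(-88 + N\right)$)
$u{\left(\left(54 + 38\right) \left(-8 + W{\left(-2 \right)}\right) \right)} - 4370 = 2 \left(54 + 38\right) \left(-8 + \left(5 - 2\right)\right) \left(-88 + \left(54 + 38\right) \left(-8 + \left(5 - 2\right)\right)\right) - 4370 = 2 \cdot 92 \left(-8 + 3\right) \left(-88 + 92 \left(-8 + 3\right)\right) - 4370 = 2 \cdot 92 \left(-5\right) \left(-88 + 92 \left(-5\right)\right) - 4370 = 2 \left(-460\right) \left(-88 - 460\right) - 4370 = 2 \left(-460\right) \left(-548\right) - 4370 = 504160 - 4370 = 499790$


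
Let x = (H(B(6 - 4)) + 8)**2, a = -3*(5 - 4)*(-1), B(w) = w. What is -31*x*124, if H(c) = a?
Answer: -465124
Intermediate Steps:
a = 3 (a = -3*1*(-1) = -3*(-1) = 3)
H(c) = 3
x = 121 (x = (3 + 8)**2 = 11**2 = 121)
-31*x*124 = -31*121*124 = -3751*124 = -465124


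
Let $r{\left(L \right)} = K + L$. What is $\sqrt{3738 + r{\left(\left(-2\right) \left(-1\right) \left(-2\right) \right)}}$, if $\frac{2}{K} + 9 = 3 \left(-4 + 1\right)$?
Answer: $\frac{\sqrt{33605}}{3} \approx 61.106$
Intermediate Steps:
$K = - \frac{1}{9}$ ($K = \frac{2}{-9 + 3 \left(-4 + 1\right)} = \frac{2}{-9 + 3 \left(-3\right)} = \frac{2}{-9 - 9} = \frac{2}{-18} = 2 \left(- \frac{1}{18}\right) = - \frac{1}{9} \approx -0.11111$)
$r{\left(L \right)} = - \frac{1}{9} + L$
$\sqrt{3738 + r{\left(\left(-2\right) \left(-1\right) \left(-2\right) \right)}} = \sqrt{3738 + \left(- \frac{1}{9} + \left(-2\right) \left(-1\right) \left(-2\right)\right)} = \sqrt{3738 + \left(- \frac{1}{9} + 2 \left(-2\right)\right)} = \sqrt{3738 - \frac{37}{9}} = \sqrt{\frac{33605}{9}} = \frac{\sqrt{33605}}{3}$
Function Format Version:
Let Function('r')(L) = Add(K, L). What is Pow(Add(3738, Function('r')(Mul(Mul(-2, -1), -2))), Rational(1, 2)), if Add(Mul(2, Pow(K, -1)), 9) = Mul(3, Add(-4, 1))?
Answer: Mul(Rational(1, 3), Pow(33605, Rational(1, 2))) ≈ 61.106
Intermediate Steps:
K = Rational(-1, 9) (K = Mul(2, Pow(Add(-9, Mul(3, Add(-4, 1))), -1)) = Mul(2, Pow(Add(-9, Mul(3, -3)), -1)) = Mul(2, Pow(Add(-9, -9), -1)) = Mul(2, Pow(-18, -1)) = Mul(2, Rational(-1, 18)) = Rational(-1, 9) ≈ -0.11111)
Function('r')(L) = Add(Rational(-1, 9), L)
Pow(Add(3738, Function('r')(Mul(Mul(-2, -1), -2))), Rational(1, 2)) = Pow(Add(3738, Add(Rational(-1, 9), Mul(Mul(-2, -1), -2))), Rational(1, 2)) = Pow(Add(3738, Add(Rational(-1, 9), Mul(2, -2))), Rational(1, 2)) = Pow(Add(3738, Add(Rational(-1, 9), -4)), Rational(1, 2)) = Pow(Add(3738, Rational(-37, 9)), Rational(1, 2)) = Pow(Rational(33605, 9), Rational(1, 2)) = Mul(Rational(1, 3), Pow(33605, Rational(1, 2)))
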